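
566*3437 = 1945342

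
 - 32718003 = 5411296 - 38129299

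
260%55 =40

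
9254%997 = 281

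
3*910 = 2730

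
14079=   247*57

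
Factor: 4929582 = 2^1*3^1 * 7^1*  117371^1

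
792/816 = 33/34= 0.97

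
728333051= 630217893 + 98115158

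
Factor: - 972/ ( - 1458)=2/3 = 2^1*3^( - 1)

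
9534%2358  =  102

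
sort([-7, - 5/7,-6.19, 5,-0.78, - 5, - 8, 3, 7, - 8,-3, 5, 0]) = [ - 8, - 8, - 7, - 6.19 ,-5,  -  3,-0.78, - 5/7, 0, 3  ,  5, 5, 7]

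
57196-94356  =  -37160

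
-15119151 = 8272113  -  23391264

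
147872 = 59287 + 88585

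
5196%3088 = 2108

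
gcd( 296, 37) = 37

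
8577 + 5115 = 13692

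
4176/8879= 4176/8879 = 0.47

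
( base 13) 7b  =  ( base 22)4E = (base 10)102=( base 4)1212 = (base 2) 1100110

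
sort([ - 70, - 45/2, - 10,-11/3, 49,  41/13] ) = [ - 70, - 45/2, - 10, - 11/3 , 41/13,49] 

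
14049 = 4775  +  9274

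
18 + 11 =29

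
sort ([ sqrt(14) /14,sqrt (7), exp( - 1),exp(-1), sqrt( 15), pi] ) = [ sqrt (14)/14, exp( -1 ), exp( - 1),sqrt( 7),pi , sqrt(15) ]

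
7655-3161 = 4494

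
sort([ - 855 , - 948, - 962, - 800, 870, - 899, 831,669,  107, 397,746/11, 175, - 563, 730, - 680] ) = [ - 962, - 948, - 899,  -  855, - 800, - 680, - 563,746/11,107, 175,  397,669, 730,831,  870] 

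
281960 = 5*56392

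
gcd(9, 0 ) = 9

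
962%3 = 2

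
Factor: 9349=9349^1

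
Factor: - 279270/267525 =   -  214/205 = - 2^1*5^(- 1 ) *41^(  -  1 )*107^1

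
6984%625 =109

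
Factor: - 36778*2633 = -2^1*7^1*37^1* 71^1*2633^1 = - 96836474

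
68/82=34/41 =0.83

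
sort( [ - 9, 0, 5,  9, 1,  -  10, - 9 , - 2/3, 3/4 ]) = [ - 10, - 9, - 9, - 2/3, 0, 3/4 , 1 , 5, 9]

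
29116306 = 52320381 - 23204075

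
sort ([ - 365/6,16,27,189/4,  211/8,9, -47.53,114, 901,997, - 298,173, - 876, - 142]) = [ - 876, - 298,  -  142,-365/6 , - 47.53, 9,16,211/8,27, 189/4, 114 , 173,901 , 997]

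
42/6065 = 42/6065 = 0.01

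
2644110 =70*37773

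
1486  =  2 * 743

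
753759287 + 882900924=1636660211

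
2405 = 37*65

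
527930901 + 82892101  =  610823002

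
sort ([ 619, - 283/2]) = [ - 283/2, 619 ]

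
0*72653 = 0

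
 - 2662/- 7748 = 1331/3874 = 0.34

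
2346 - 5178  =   - 2832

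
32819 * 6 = 196914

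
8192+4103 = 12295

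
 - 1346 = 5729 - 7075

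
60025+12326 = 72351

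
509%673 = 509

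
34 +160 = 194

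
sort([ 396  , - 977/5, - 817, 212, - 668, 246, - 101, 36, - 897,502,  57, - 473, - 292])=[ - 897,-817,  -  668,  -  473,-292, - 977/5,-101,  36,57,212,  246,396, 502]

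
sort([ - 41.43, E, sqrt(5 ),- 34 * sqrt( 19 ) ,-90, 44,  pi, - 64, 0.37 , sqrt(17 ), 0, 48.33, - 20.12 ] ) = [ - 34*sqrt(19),-90, - 64,-41.43 , - 20.12, 0,0.37 , sqrt(5 ), E, pi,sqrt(17),44,48.33] 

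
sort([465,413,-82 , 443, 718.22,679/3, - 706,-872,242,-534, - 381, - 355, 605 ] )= [ - 872,-706, - 534, - 381, - 355,-82,679/3,242,413,443 , 465,605,718.22 ]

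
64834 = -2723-- 67557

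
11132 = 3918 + 7214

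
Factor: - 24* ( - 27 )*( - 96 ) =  - 62208 = - 2^8 * 3^5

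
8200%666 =208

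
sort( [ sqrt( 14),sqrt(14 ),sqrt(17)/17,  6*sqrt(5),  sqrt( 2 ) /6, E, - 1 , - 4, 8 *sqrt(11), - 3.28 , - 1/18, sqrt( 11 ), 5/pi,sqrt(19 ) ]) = [ - 4, - 3.28,-1 , - 1/18, sqrt( 2) /6,  sqrt( 17) /17, 5/pi, E,sqrt (11),sqrt( 14),sqrt( 14 ), sqrt(19 ),6* sqrt( 5),8*sqrt(11 )] 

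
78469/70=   1120 + 69/70= 1120.99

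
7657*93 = 712101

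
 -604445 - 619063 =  - 1223508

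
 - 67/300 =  - 1+233/300=-0.22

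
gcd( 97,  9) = 1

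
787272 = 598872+188400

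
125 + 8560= 8685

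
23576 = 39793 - 16217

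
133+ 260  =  393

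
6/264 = 1/44 = 0.02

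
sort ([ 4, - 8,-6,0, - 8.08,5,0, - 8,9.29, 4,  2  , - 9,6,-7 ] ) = [  -  9,- 8.08,-8, - 8,-7, - 6,0,0,2,4,4,5,6,  9.29]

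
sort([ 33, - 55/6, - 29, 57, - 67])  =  [ - 67 ,  -  29, - 55/6, 33 , 57]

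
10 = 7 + 3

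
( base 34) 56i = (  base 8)13562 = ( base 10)6002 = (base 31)67j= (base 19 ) GBH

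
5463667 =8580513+-3116846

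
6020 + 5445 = 11465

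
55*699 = 38445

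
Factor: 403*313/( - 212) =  - 126139/212 =-  2^( - 2 )*13^1*31^1 * 53^( - 1) * 313^1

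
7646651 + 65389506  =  73036157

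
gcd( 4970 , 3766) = 14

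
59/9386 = 59/9386=0.01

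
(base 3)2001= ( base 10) 55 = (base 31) 1o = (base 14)3d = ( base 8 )67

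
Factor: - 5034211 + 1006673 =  - 4027538 = -2^1 * 17^1*118457^1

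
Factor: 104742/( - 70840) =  - 207/140 = - 2^( -2) * 3^2 * 5^( - 1)*7^( - 1)*23^1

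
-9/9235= - 9/9235 = - 0.00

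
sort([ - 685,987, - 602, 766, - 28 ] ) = [ - 685, - 602, - 28, 766,987]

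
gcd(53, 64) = 1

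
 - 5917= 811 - 6728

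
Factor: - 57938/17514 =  - 3^( - 2 )*7^( - 1) * 59^1*139^( - 1 )*491^1 = - 28969/8757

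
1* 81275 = 81275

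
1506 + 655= 2161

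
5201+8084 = 13285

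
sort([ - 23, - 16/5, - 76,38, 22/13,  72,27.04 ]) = [ - 76, - 23,-16/5, 22/13,27.04,38,72 ] 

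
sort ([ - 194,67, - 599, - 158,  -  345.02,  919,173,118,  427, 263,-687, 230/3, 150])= [-687, - 599, - 345.02 , - 194, - 158  ,  67,230/3, 118 , 150 , 173,263, 427, 919]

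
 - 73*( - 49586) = 3619778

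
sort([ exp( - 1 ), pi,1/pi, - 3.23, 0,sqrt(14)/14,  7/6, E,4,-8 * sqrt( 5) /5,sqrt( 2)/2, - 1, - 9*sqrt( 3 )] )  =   [ - 9*sqrt(3 ), - 8  *sqrt(5 )/5,-3.23,  -  1,0 , sqrt (14 )/14,1/pi, exp(  -  1),sqrt(2 )/2,  7/6,E, pi,4] 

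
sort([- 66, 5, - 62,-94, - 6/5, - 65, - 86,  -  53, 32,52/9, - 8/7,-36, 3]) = [ - 94 , - 86, - 66, -65,-62, - 53,- 36,  -  6/5, - 8/7  ,  3,5,52/9,32]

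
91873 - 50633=41240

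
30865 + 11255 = 42120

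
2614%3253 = 2614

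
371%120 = 11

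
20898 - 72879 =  - 51981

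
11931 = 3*3977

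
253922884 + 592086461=846009345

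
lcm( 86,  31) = 2666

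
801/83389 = 801/83389 = 0.01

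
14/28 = 1/2 = 0.50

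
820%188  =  68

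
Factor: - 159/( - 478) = 2^( - 1)*3^1*53^1*239^( - 1) 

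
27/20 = 1 + 7/20 = 1.35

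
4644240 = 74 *62760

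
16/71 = 16/71= 0.23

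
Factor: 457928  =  2^3* 57241^1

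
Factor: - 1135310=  - 2^1*5^1*11^1*10321^1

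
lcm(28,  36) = 252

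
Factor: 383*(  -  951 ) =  - 3^1*317^1*383^1 = - 364233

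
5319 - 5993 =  - 674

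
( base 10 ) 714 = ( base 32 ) MA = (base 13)42C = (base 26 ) 11C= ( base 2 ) 1011001010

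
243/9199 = 243/9199 =0.03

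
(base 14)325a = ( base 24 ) F2G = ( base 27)BPA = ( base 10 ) 8704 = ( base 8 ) 21000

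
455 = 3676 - 3221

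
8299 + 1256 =9555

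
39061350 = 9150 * 4269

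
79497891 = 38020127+41477764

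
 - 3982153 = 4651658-8633811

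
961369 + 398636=1360005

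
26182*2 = 52364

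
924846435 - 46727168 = 878119267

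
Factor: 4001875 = 5^4*19^1 * 337^1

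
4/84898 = 2/42449 = 0.00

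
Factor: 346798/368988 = 2^( - 1 ) * 3^( - 1) * 97^( - 1 ) * 547^1 = 547/582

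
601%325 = 276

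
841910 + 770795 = 1612705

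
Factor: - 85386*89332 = -2^3*3^1*7^1*19^1 * 23^1*107^1*971^1 =- 7627702152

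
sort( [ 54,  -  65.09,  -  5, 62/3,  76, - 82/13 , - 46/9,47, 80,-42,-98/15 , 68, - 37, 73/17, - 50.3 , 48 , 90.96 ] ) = [ - 65.09 , - 50.3, - 42,  -  37, - 98/15,- 82/13, - 46/9, - 5, 73/17, 62/3,47, 48,54,68,76,80,  90.96] 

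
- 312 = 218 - 530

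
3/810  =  1/270 = 0.00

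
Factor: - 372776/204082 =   -  2^2 * 17^1*67^ ( - 1 )*1523^( - 1)*2741^1 = -186388/102041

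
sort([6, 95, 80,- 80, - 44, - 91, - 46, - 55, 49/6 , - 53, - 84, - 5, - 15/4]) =[ - 91, -84, - 80 ,  -  55,-53, - 46, - 44, - 5,-15/4,  6,49/6, 80, 95 ] 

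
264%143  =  121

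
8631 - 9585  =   - 954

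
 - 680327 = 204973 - 885300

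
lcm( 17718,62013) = 124026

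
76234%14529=3589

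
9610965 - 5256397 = 4354568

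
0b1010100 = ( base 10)84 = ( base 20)44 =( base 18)4C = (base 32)2k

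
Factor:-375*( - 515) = 3^1*5^4*103^1 = 193125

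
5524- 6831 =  - 1307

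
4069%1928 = 213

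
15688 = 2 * 7844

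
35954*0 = 0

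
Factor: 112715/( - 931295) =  - 22543^1*186259^(-1 ) = - 22543/186259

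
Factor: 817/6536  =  1/8 = 2^( - 3) 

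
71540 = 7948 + 63592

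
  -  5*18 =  - 90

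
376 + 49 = 425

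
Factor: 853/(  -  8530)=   -  1/10 = - 2^( - 1) * 5^( - 1)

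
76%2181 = 76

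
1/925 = 1/925 = 0.00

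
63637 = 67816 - 4179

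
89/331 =89/331 = 0.27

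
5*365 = 1825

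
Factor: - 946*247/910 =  - 5^( - 1)*7^( - 1)*11^1*19^1*43^1 = - 8987/35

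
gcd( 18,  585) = 9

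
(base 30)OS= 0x2ec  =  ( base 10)748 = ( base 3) 1000201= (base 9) 1021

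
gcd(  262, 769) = 1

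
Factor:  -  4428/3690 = - 6/5 = - 2^1*3^1*5^ ( - 1 )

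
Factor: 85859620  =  2^2*5^1*7^1 * 11^1 *127^1* 439^1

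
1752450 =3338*525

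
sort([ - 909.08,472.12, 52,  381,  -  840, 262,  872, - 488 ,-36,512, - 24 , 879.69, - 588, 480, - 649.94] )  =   [  -  909.08,-840, -649.94, - 588, - 488, - 36, - 24 , 52,262,381,472.12,480,512, 872, 879.69]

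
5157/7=736 + 5/7 =736.71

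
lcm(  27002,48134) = 1107082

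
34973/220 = 158+ 213/220 = 158.97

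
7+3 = 10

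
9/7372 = 9/7372 = 0.00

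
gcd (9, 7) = 1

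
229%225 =4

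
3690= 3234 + 456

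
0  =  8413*0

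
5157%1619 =300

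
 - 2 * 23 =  - 46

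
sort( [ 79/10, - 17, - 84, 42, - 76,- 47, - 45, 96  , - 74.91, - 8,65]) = [ - 84,  -  76, - 74.91, - 47 , - 45, - 17,  -  8,79/10,42, 65,96 ]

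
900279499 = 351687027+548592472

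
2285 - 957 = 1328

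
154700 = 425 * 364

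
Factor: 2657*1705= 5^1 * 11^1*31^1 * 2657^1 = 4530185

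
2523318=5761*438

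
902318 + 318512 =1220830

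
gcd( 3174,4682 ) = 2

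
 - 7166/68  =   - 106+21/34= -  105.38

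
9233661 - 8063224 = 1170437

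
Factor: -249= - 3^1*83^1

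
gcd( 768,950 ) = 2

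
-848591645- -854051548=5459903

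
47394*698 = 33081012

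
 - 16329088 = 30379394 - 46708482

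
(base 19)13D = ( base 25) h6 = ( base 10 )431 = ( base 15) 1db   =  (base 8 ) 657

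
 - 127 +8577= 8450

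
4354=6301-1947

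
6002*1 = 6002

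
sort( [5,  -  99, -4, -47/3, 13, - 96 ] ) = [-99, - 96, - 47/3,-4 , 5,13] 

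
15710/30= 1571/3 = 523.67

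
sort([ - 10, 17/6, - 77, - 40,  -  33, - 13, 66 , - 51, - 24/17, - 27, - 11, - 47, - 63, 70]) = [ - 77 , - 63, - 51, - 47, - 40,-33, - 27 , - 13, - 11,- 10, - 24/17,17/6 , 66, 70]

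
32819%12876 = 7067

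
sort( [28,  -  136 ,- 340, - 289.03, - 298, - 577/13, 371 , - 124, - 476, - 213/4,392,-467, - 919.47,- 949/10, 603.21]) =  [ - 919.47, - 476, - 467,  -  340 , - 298, - 289.03, - 136, - 124,  -  949/10,-213/4, - 577/13, 28,371, 392,603.21 ]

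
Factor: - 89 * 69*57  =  - 350037=- 3^2*19^1 * 23^1*89^1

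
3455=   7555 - 4100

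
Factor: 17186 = 2^1*13^1*661^1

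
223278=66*3383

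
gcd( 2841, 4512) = 3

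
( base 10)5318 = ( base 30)5R8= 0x14C6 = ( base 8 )12306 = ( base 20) D5I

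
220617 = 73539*3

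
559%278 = 3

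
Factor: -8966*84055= - 2^1*5^1 *4483^1*16811^1 =- 753637130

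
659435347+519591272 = 1179026619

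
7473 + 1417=8890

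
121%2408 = 121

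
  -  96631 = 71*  ( -1361)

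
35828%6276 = 4448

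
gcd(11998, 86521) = 1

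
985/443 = 2 + 99/443=2.22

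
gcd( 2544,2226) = 318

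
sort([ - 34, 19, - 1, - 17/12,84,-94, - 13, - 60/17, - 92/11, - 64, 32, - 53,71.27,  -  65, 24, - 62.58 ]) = [ - 94, - 65,  -  64, - 62.58, - 53,  -  34, - 13,-92/11,-60/17, -17/12, - 1, 19, 24, 32, 71.27,84]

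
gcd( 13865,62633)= 1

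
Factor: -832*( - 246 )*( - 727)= -2^7*3^1*13^1*41^1*727^1 = - 148796544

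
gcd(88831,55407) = 1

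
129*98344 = 12686376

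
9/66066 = 3/22022 = 0.00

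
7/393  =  7/393 = 0.02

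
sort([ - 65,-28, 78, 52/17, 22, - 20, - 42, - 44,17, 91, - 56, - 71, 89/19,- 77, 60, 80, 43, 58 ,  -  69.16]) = [  -  77,-71,-69.16, - 65, - 56,-44, - 42, - 28,  -  20 , 52/17, 89/19  ,  17, 22, 43,58, 60, 78, 80, 91]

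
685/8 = 85+5/8=85.62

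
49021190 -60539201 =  - 11518011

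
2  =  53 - 51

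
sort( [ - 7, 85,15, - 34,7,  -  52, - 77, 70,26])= [ -77,  -  52, - 34, - 7 , 7 , 15, 26,70, 85]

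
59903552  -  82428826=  - 22525274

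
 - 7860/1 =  - 7860 = - 7860.00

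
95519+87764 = 183283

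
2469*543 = 1340667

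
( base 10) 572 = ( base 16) 23c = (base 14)2cc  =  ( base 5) 4242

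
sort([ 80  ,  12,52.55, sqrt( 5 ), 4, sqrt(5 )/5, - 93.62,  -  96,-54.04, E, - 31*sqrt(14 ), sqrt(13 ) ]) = [-31*sqrt(14), - 96, - 93.62, - 54.04, sqrt(5)/5 , sqrt( 5), E,sqrt(13 ), 4,12, 52.55,80] 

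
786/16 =49 + 1/8 = 49.12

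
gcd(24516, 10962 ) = 54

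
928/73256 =116/9157  =  0.01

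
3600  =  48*75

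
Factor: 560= 2^4*5^1*7^1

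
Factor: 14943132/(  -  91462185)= - 2^2*5^( -1)*41^(-1)*89^( - 1)*557^( - 1 )*415087^1 = - 1660348/10162465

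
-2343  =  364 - 2707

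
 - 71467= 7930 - 79397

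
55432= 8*6929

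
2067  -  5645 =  - 3578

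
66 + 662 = 728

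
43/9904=43/9904= 0.00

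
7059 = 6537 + 522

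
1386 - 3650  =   - 2264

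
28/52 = 7/13= 0.54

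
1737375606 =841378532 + 895997074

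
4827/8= 4827/8 = 603.38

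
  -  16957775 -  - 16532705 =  - 425070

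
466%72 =34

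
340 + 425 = 765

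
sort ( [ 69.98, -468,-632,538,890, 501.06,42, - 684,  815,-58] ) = [- 684 , - 632, - 468, - 58, 42,69.98,501.06, 538, 815, 890] 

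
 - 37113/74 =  - 37113/74 =-501.53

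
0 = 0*67701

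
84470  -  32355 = 52115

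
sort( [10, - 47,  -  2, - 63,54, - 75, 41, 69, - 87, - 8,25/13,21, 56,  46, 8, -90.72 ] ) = [ - 90.72, - 87, - 75, - 63, - 47, - 8,  -  2,25/13,8,10,21 , 41,46, 54,56,69]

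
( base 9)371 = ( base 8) 463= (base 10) 307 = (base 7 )616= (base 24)CJ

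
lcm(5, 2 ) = 10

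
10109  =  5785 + 4324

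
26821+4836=31657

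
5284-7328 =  - 2044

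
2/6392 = 1/3196 = 0.00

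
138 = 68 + 70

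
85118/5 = 17023 + 3/5 = 17023.60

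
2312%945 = 422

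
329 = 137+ 192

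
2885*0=0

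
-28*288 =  - 8064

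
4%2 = 0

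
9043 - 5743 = 3300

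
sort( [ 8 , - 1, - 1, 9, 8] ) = [ - 1, - 1, 8 , 8, 9] 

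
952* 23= 21896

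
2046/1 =2046 = 2046.00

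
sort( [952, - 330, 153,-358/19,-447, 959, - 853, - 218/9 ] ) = [ - 853, - 447, - 330, - 218/9, - 358/19, 153,  952, 959 ]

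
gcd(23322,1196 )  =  598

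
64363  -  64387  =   - 24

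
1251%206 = 15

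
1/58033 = 1/58033=0.00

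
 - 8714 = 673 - 9387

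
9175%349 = 101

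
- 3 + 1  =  -2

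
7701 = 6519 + 1182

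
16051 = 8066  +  7985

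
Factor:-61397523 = -3^2*11^1*17^1*191^2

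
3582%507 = 33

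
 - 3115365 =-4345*717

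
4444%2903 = 1541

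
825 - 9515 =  - 8690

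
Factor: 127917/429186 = 2^(-1)*3^1*61^1*307^(-1) =183/614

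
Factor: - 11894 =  - 2^1* 19^1 *313^1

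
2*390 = 780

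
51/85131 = 17/28377 = 0.00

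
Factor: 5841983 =7^1*834569^1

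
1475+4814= 6289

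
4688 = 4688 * 1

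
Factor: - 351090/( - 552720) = 2^(-3)*3^1 * 7^( - 2 )*83^1=249/392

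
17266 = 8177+9089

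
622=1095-473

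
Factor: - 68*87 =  - 2^2*3^1*17^1*29^1 = -  5916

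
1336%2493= 1336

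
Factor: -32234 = - 2^1 * 71^1*227^1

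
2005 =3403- 1398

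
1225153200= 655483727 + 569669473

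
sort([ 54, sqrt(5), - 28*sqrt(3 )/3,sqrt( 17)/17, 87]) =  [ - 28  *  sqrt( 3 )/3, sqrt( 17)/17,sqrt(5), 54,87]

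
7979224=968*8243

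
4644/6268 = 1161/1567 = 0.74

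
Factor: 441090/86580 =377/74 = 2^( - 1)*13^1*29^1 * 37^ (-1 ) 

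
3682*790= 2908780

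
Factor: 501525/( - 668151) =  - 55725/74239 =- 3^1*5^2*11^( - 1 )*17^(-1)*397^( - 1)*743^1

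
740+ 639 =1379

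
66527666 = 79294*839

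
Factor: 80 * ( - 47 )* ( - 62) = 233120 = 2^5*5^1*31^1 * 47^1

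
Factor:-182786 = -2^1*91393^1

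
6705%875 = 580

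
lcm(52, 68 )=884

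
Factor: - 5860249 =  - 5860249^1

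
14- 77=-63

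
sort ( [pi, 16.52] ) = [ pi, 16.52]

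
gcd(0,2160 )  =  2160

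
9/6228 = 1/692 = 0.00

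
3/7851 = 1/2617 = 0.00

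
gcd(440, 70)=10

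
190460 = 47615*4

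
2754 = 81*34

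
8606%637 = 325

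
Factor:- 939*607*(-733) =417790209 = 3^1*313^1*607^1 * 733^1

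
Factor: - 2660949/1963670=-2^( - 1)*3^2 * 5^( - 1)*17^( - 1 )*271^1*1091^1*11551^( - 1)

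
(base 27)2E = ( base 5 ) 233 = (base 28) 2c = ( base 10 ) 68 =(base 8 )104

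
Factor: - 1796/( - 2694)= 2/3= 2^1*3^ ( - 1) 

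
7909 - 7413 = 496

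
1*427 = 427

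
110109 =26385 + 83724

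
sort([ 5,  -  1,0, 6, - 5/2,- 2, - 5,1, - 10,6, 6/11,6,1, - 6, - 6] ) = [- 10, - 6,-6,-5, - 5/2, - 2,- 1, 0,6/11,1,1, 5, 6, 6,6] 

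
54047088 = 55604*972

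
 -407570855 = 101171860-508742715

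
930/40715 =186/8143=0.02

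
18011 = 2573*7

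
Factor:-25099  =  -19^1*1321^1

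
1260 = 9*140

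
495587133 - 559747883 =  - 64160750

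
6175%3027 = 121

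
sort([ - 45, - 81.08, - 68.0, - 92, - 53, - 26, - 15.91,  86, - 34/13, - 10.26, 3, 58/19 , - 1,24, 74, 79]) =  [ - 92, - 81.08,- 68.0, - 53, - 45 , - 26, - 15.91,  -  10.26 , - 34/13 , - 1 , 3, 58/19,24,74,79, 86]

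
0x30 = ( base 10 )48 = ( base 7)66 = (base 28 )1k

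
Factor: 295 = 5^1 *59^1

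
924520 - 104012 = 820508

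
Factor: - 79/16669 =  - 211^( - 1 ) = -  1/211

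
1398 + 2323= 3721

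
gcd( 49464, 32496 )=24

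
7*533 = 3731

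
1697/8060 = 1697/8060  =  0.21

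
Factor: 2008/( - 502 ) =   -  2^2 = - 4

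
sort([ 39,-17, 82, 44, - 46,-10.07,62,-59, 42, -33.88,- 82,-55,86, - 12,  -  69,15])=[ - 82, - 69,- 59  , - 55, -46,-33.88, - 17, - 12, - 10.07,15,39, 42,44,62,82 , 86]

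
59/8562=59/8562=0.01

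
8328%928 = 904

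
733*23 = 16859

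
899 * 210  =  188790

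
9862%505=267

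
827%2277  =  827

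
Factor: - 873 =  - 3^2*  97^1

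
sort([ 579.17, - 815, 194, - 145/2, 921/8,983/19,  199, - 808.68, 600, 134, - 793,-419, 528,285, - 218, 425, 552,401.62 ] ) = [ - 815, - 808.68, - 793, - 419 , - 218, - 145/2, 983/19, 921/8, 134,194,199,  285, 401.62, 425,  528, 552, 579.17, 600 ]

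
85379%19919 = 5703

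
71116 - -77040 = 148156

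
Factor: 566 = 2^1*283^1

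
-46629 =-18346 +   -  28283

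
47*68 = 3196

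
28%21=7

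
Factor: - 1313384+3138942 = 1825558 = 2^1*7^1*19^1*6863^1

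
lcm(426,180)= 12780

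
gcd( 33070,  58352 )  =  2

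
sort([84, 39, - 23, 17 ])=[ - 23,17,39, 84 ]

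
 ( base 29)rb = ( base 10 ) 794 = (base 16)31A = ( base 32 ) oq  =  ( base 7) 2213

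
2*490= 980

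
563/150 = 3 + 113/150 = 3.75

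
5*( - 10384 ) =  -51920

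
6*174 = 1044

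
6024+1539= 7563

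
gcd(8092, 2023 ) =2023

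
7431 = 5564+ 1867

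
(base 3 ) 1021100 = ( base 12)653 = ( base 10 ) 927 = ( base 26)19h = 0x39F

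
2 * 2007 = 4014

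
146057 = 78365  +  67692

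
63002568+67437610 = 130440178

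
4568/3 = 4568/3 = 1522.67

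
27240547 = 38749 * 703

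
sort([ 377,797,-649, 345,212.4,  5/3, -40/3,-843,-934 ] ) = [-934 ,-843,-649, - 40/3,5/3,212.4,345,377, 797] 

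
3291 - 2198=1093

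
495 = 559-64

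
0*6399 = 0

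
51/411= 17/137 = 0.12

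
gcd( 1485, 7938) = 27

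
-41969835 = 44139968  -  86109803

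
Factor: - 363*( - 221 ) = 3^1*11^2*13^1*17^1 = 80223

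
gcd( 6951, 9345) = 21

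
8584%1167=415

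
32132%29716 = 2416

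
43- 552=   -  509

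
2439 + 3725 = 6164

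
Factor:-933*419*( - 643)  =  3^1 * 311^1*419^1*643^1 = 251366061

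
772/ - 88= - 193/22 = - 8.77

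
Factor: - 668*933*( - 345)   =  2^2*3^2*5^1*23^1*167^1*311^1 = 215019180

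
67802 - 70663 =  - 2861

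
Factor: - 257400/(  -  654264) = 3^( - 1)* 5^2*11^1*233^(- 1) = 275/699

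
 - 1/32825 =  - 1/32825  =  - 0.00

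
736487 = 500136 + 236351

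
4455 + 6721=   11176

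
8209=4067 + 4142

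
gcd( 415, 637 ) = 1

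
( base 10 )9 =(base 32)9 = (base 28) 9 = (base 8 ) 11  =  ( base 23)9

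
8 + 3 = 11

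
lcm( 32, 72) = 288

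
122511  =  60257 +62254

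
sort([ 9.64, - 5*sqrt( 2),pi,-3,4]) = [ - 5*sqrt(2),- 3,  pi, 4,9.64 ]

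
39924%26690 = 13234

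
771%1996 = 771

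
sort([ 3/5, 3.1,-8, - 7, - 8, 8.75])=[-8, - 8, - 7, 3/5,  3.1,8.75]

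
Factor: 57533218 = 2^1*653^1*44053^1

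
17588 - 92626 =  - 75038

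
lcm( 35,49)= 245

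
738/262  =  2+107/131=2.82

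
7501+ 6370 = 13871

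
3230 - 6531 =  -  3301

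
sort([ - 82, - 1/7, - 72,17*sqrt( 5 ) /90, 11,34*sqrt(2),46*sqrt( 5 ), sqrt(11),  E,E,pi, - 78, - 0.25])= [ - 82, - 78 , - 72, - 0.25  , - 1/7,17*sqrt(5 )/90,E,E,pi,sqrt(11) , 11,34 * sqrt(2), 46  *sqrt(5) ] 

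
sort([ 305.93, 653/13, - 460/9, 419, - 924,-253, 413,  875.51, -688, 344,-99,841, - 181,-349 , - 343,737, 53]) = [ - 924, - 688, - 349, - 343, - 253,  -  181,  -  99, - 460/9,653/13,  53,  305.93, 344, 413,419, 737,  841,875.51] 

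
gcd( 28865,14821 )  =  1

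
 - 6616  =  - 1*6616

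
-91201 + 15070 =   -  76131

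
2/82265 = 2/82265= 0.00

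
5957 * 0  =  0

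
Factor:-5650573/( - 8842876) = 2^( - 2)*7^ (- 1 )*313^( - 1)*1009^ ( - 1)*5650573^1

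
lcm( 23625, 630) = 47250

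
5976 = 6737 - 761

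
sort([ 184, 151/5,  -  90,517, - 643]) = [ - 643, - 90,151/5,  184, 517]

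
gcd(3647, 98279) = 1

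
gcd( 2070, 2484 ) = 414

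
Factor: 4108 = 2^2*13^1*79^1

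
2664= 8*333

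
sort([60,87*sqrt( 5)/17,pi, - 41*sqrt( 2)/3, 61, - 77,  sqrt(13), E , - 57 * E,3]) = [ - 57*E, - 77,-41*sqrt(2 )/3, E,3 , pi,sqrt ( 13),87*sqrt (5)/17,60,61]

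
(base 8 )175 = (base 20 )65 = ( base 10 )125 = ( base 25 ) 50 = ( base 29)49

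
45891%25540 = 20351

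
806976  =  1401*576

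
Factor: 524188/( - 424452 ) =-3^(-1)*31^(-1)*97^1*163^(-1)*193^1 =-18721/15159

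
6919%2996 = 927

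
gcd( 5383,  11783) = 1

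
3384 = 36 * 94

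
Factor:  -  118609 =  - 17^1 * 6977^1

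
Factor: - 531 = -3^2*59^1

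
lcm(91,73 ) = 6643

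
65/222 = 65/222 = 0.29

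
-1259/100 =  - 1259/100= -12.59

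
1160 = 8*145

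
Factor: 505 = 5^1*101^1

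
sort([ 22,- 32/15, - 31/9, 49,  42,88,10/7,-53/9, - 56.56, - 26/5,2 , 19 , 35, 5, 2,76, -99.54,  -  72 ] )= [-99.54, - 72 , - 56.56, - 53/9, - 26/5, - 31/9, - 32/15,10/7,2,2 , 5,19,22 , 35,42 , 49,76, 88] 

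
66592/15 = 66592/15= 4439.47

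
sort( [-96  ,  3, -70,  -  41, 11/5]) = [-96, - 70, - 41,  11/5, 3 ] 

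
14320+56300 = 70620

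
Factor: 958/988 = 479/494 = 2^( - 1 )*13^( - 1)*19^( - 1)*479^1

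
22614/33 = 7538/11 = 685.27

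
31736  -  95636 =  - 63900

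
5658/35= 5658/35 = 161.66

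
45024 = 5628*8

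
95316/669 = 31772/223 = 142.48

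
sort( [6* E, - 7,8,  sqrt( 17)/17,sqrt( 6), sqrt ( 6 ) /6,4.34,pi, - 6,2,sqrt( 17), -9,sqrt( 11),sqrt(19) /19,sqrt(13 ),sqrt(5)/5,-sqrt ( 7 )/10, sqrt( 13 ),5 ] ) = [ - 9, - 7, - 6, - sqrt(7 ) /10,sqrt(19)/19,sqrt( 17)/17,sqrt( 6)/6,sqrt(5)/5,2, sqrt (6),pi,sqrt(11 ), sqrt( 13),sqrt( 13) , sqrt( 17 ),4.34,5,8,  6*E ] 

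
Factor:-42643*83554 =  - 2^1 * 41777^1 *42643^1 = - 3562993222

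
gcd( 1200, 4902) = 6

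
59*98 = 5782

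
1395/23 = 60 + 15/23 = 60.65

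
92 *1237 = 113804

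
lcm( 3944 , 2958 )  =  11832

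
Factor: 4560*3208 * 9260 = 135459724800= 2^9*3^1*5^2*19^1*401^1*463^1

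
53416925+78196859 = 131613784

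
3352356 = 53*63252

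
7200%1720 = 320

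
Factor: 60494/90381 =2^1* 3^(- 1) *7^1*29^1*47^( - 1)*149^1*641^( - 1 )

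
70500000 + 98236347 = 168736347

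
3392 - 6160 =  - 2768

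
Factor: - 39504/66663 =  - 2^4*3^( - 3 ) = - 16/27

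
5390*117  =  630630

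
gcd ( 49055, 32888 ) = 1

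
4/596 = 1/149 = 0.01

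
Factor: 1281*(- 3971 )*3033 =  - 15428419083 = - 3^3*7^1*11^1*19^2 * 61^1*337^1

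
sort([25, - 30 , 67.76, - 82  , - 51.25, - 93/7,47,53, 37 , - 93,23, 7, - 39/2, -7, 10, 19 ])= [ -93, - 82 , - 51.25 ,-30, - 39/2 , - 93/7, - 7, 7 , 10 , 19,23,25,37,47, 53,67.76 ]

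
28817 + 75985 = 104802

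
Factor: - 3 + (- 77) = -80 = - 2^4*5^1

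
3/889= 3/889 = 0.00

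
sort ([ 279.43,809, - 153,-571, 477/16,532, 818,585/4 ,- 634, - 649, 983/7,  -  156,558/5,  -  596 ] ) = [ - 649, - 634,-596,  -  571,-156 ,-153 , 477/16, 558/5,983/7,  585/4, 279.43 , 532,809, 818]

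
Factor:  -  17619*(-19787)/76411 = 3^1 * 7^1*43^(-1)*47^1*421^1* 839^1*1777^( - 1) = 348627153/76411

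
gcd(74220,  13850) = 10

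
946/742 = 1  +  102/371= 1.27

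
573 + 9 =582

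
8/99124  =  2/24781 = 0.00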